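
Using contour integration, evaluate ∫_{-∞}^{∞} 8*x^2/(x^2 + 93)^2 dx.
Let f(z) = 8*z^2/(z^2 + 93)^2. The denominator has no real zeros and deg Q - deg P = 2 ≥ 2, so the integral of f over the upper semicircle |z| = R tends to 0 as R → ∞. Closing the contour in the upper half-plane,
  ∫_{-∞}^{∞} f(x) dx = 2πi · Σ Res(f, z_k)  over the poles with Im z_k > 0.

Zeros of the denominator: z^2 + 93 = 0 gives z = ±sqrt(93)*I.
Upper half-plane: z = sqrt(93)*I (a pole of order 2).

Write f(z) = g(z)/(z - sqrt(93)*I)^2 with g(z) = 8*z^2/(z + sqrt(93)*I)^2. For a double pole, Res(f, z₀) = g'(z₀):
  g'(z) = 16*sqrt(93)*I*z/(z + sqrt(93)*I)^3
  Res(f, sqrt(93)*I) = g'(sqrt(93)*I) = -2*sqrt(93)*I/93

∫_{-∞}^{∞} f(x) dx = 2πi · (-2*sqrt(93)*I/93) = 4*sqrt(93)*pi/93

Final answer: 4*sqrt(93)*pi/93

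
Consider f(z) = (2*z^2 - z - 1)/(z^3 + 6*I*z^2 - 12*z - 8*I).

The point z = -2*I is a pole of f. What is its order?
Factor the denominator:
  z^3 + 6*I*z^2 - 12*z - 8*I = (z + 2*I)^3

The numerator P(z) = 2*z^2 - z - 1 has P(-2*I) = -9 + 2*I ≠ 0, so no factor of (z + 2*I) cancels.
Near z = -2*I we can therefore write f(z) = g(z)/(z + 2*I)^3 with g analytic at -2*I and g(-2*I) ≠ 0 (g is just the numerator).

Hence z = -2*I is a pole of order 3.

Final answer: 3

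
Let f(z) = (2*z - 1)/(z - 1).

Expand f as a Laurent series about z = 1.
Put w = z - (1), i.e. z = w + 1. The denominator is w, so it suffices to rewrite the numerator in powers of w.

P(z) = 2*z - 1
P(w + 1) = 1 + 2*w

Dividing each term by w:
  f = 1/w + 2

Substituting back w = z - 1:
  f(z) = 1/(z - 1) + 2

The series is finite because the numerator is a polynomial; the negative powers form the principal part, and the coefficient of 1/(z - 1) gives Res(f, 1) = 1.

Final answer: 1/(z - 1) + 2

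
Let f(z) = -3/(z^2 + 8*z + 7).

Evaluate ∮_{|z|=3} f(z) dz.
-I*pi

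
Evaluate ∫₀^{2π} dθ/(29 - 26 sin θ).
Call the integral J. The integrand is 2π-periodic and we integrate over a full period, so shifting θ does not change the value (θ → θ + π/2 turns sin θ into cos θ; θ → θ + π flips the sign of the trig term). Hence
  J = ∫₀^{2π} dθ/(29 + 26 cos θ).
Put z = e^{iθ}: then cos θ = (z + 1/z)/2, dθ = dz/(iz), and z runs once counterclockwise around |z| = 1:
  J = ∮_{|z|=1} 1/(29 + 26*(z + 1/z)/2) · dz/(iz) = (2/i) ∮_{|z|=1} dz/(26*z^2 + 58*z + 26).
The roots of 26*z^2 + 58*z + 26 are z = (-29 ± sqrt(29^2 - 26^2))/26, with sqrt(165) = sqrt(165); their product is 1, so only z₊ = -29/26 + sqrt(165)/26 lies inside the unit circle (z₋ = -29/26 - sqrt(165)/26 lies outside).
z₊ is a simple zero of q(z) = 26*z^2 + 58*z + 26, so Res(1/q, z₊) = 1/q'(z₊) with q'(z) = 52*z + 58; and q'(z₊) = 26*(z₊ - z₋) = 2*sqrt(165).
Therefore J = (2/i) · 2πi · 1/(2*sqrt(165)) = 2*pi/(sqrt(165)) = 2*sqrt(165)*pi/165

Final answer: 2*sqrt(165)*pi/165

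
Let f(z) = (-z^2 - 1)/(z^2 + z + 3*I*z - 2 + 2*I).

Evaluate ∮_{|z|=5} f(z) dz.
By the residue theorem, ∮_C f(z) dz = 2πi · (sum of the residues of f at the poles inside |z| = 5).

The denominator factors as (z + 1 + I)*(z + 2*I), so the singularities of f are simple poles at z = -1 - I, z = -2*I.
  |-1 - I|² = 2 < 25 = 5², so this pole is inside the contour.
  |-2*I|² = 4 < 25 = 5², so this pole is inside the contour.

With P(z) = -z^2 - 1 and Q(z) = z^2 + z + 3*I*z - 2 + 2*I, each pole is simple, so Res(f, z₀) = P(z₀)/Q'(z₀) with Q'(z) = 2*z + 1 + 3*I.
  Res(f, -1 - I) = P(-1 - I)/Q'(-1 - I) = (-1 - 2*I)/(-1 + I) = -1/2 + 3*I/2
  Res(f, -2*I) = P(-2*I)/Q'(-2*I) = (3)/(1 - I) = 3/2 + 3*I/2

Sum of residues inside C: 1 + 3*I
∮_C f(z) dz = 2πi · (1 + 3*I) = pi*(-6 + 2*I)

Final answer: pi*(-6 + 2*I)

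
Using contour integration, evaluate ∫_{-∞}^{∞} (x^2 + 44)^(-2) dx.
Let f(z) = (z^2 + 44)^(-2). The denominator has no real zeros and deg Q - deg P = 4 ≥ 2, so the integral of f over the upper semicircle |z| = R tends to 0 as R → ∞. Closing the contour in the upper half-plane,
  ∫_{-∞}^{∞} f(x) dx = 2πi · Σ Res(f, z_k)  over the poles with Im z_k > 0.

Zeros of the denominator: z^2 + 44 = 0 gives z = ±2*sqrt(11)*I.
Upper half-plane: z = 2*sqrt(11)*I (a pole of order 2).

Write f(z) = g(z)/(z - 2*sqrt(11)*I)^2 with g(z) = (z + 2*sqrt(11)*I)^(-2). For a double pole, Res(f, z₀) = g'(z₀):
  g'(z) = -2/(z + 2*sqrt(11)*I)^3
  Res(f, 2*sqrt(11)*I) = g'(2*sqrt(11)*I) = -sqrt(11)*I/3872

∫_{-∞}^{∞} f(x) dx = 2πi · (-sqrt(11)*I/3872) = sqrt(11)*pi/1936

Final answer: sqrt(11)*pi/1936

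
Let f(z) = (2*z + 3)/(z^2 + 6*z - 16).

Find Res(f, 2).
Write f(z) = P(z)/Q(z) with P(z) = 2*z + 3 and Q(z) = z^2 + 6*z - 16.
The denominator factors as Q(z) = (z - 2)*(z + 8), so z = 2 is a simple zero of Q and P is analytic there; z = 2 is therefore a simple pole and
  Res(f, z₀) = P(z₀)/Q'(z₀).

Q'(z) = 2*z + 6, so Q'(2) = 10.
P(2) = 7.

Res(f, 2) = (7)/(10) = 7/10

Final answer: 7/10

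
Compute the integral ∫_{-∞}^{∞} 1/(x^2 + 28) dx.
sqrt(7)*pi/14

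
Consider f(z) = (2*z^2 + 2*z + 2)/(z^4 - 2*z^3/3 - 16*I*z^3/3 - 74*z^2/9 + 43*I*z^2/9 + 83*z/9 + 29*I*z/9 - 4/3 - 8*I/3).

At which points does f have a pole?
The singularities of f are the zeros of the denominator. Factoring,
  z^4 - 2*z^3/3 - 16*I*z^3/3 - 74*z^2/9 + 43*I*z^2/9 + 83*z/9 + 29*I*z/9 - 4/3 - 8*I/3 = (z - 1)*(z + 2/3 - 2*I)*(z - 3*I)*(z - 1/3 - I/3)
so the candidates are z = 1, z = -2/3 + 2*I, z = 3*I, z = 1/3 + I/3.

Check the numerator P(z) = 2*z^2 + 2*z + 2 at each one:
  P(1) = 6 ≠ 0, so z = 1 is a (simple) pole.
  P(-2/3 + 2*I) = -58/9 - 4*I/3 ≠ 0, so z = -2/3 + 2*I is a (simple) pole.
  P(3*I) = -16 + 6*I ≠ 0, so z = 3*I is a (simple) pole.
  P(1/3 + I/3) = 8/3 + 10*I/9 ≠ 0, so z = 1/3 + I/3 is a (simple) pole.

Poles of f: {-2/3 + 2*I, 3*I, 1/3 + I/3, 1}

Final answer: {-2/3 + 2*I, 3*I, 1/3 + I/3, 1}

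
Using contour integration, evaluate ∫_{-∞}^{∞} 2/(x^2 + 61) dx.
Let f(z) = 2/(z^2 + 61). The denominator has no real zeros and deg Q - deg P = 2 ≥ 2, so the integral of f over the upper semicircle |z| = R tends to 0 as R → ∞. Closing the contour in the upper half-plane,
  ∫_{-∞}^{∞} f(x) dx = 2πi · Σ Res(f, z_k)  over the poles with Im z_k > 0.

Zeros of the denominator: z^2 + 61 = 0 gives z = ±sqrt(61)*I.
Upper half-plane: z = sqrt(61)*I (simple).

Each pole is a simple zero of Q(z) = z^2 + 61, so Res(f, z₀) = P(z₀)/Q'(z₀) with P(z) = 2, Q'(z) = 2*z:
  Res(f, sqrt(61)*I) = (2)/(2*sqrt(61)*I) = -sqrt(61)*I/61

∫_{-∞}^{∞} f(x) dx = 2πi · (-sqrt(61)*I/61) = 2*sqrt(61)*pi/61

Final answer: 2*sqrt(61)*pi/61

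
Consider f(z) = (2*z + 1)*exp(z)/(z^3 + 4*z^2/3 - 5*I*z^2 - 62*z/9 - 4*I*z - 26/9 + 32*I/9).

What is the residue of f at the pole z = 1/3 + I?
(-7/20 + 4*I/5)*exp(1/3 + I)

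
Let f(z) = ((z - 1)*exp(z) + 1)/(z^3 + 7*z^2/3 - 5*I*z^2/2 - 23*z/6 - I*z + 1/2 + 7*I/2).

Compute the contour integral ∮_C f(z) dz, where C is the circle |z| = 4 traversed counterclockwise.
By the residue theorem, ∮_C f(z) dz = 2πi · (sum of the residues of f at the poles inside |z| = 4).

The denominator factors as (z + 1/3 - I)*(z + 3 - 3*I/2)*(z - 1), so the singularities of f are simple poles at z = -1/3 + I, z = -3 + 3*I/2, z = 1.
  |-1/3 + I|² = 10/9 < 16 = 4², so this pole is inside the contour.
  |-3 + 3*I/2|² = 45/4 < 16 = 4², so this pole is inside the contour.
  |1|² = 1 < 16 = 4², so this pole is inside the contour.

With P(z) = (z - 1)*exp(z) + 1 and Q(z) = z^3 + 7*z^2/3 - 5*I*z^2/2 - 23*z/6 - I*z + 1/2 + 7*I/2, each pole is simple, so Res(f, z₀) = P(z₀)/Q'(z₀) with Q'(z) = 3*z^2 + 14*z/3 - 5*I*z - 23/6 - I.
  Res(f, -1/3 + I) = P(-1/3 + I)/Q'(-1/3 + I) = (1 + (-4/3 + I)*exp(-1/3 + I))/(-55/18 + 10*I/3) = -198/1325 - 216*I/1325 + (96/265 + 18*I/265)*exp(-1/3 + I)
  Res(f, -3 + 3*I/2) = P(-3 + 3*I/2)/Q'(-3 + 3*I/2) = (1 + (-4 + 3*I/2)*exp(-3 + 3*I/2))/(119/12 - 6*I) = 1428/19345 + (-96/265 - 18*I/265)*exp(-3 + 3*I/2) + 864*I/19345
  Res(f, 1) = P(1)/Q'(1) = (1)/(23/6 - 6*I) = 138/1825 + 216*I/1825

Sum of residues inside C: (-96/265 - 18*I/265)*exp(-3 + 3*I/2) + (96/265 + 18*I/265)*exp(-1/3 + I)
∮_C f(z) dz = 2πi · ((-96/265 - 18*I/265)*exp(-3 + 3*I/2) + (96/265 + 18*I/265)*exp(-1/3 + I)) = pi*(36/265 - 192*I/265)*exp(-3 + 3*I/2) + pi*(-36/265 + 192*I/265)*exp(-1/3 + I)

Final answer: pi*(36/265 - 192*I/265)*exp(-3 + 3*I/2) + pi*(-36/265 + 192*I/265)*exp(-1/3 + I)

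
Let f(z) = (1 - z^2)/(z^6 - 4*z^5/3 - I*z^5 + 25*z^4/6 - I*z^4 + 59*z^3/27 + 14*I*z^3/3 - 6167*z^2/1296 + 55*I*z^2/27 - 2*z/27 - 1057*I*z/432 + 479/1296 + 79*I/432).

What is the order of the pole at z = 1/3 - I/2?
Factor the denominator:
  z^6 - 4*z^5/3 - I*z^5 + 25*z^4/6 - I*z^4 + 59*z^3/27 + 14*I*z^3/3 - 6167*z^2/1296 + 55*I*z^2/27 - 2*z/27 - 1057*I*z/432 + 479/1296 + 79*I/432 = (z - 1/3 + I/2)^4*(z + 1)*(z - 1 - 3*I)

The numerator P(z) = 1 - z^2 has P(1/3 - I/2) = 41/36 + I/3 ≠ 0, so no factor of (z - 1/3 + I/2) cancels.
Near z = 1/3 - I/2 we can therefore write f(z) = g(z)/(z - 1/3 + I/2)^4 with g analytic at 1/3 - I/2 and g(1/3 - I/2) ≠ 0 (g is the numerator divided by the remaining denominator factors).

Hence z = 1/3 - I/2 is a pole of order 4.

Final answer: 4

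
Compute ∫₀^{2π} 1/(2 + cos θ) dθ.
Let J = ∫₀^{2π} dθ/(2 + cos θ).
Put z = e^{iθ}: then cos θ = (z + 1/z)/2, dθ = dz/(iz), and z runs once counterclockwise around |z| = 1:
  J = ∮_{|z|=1} 1/(2 + (z + 1/z)/2) · dz/(iz) = (2/i) ∮_{|z|=1} dz/(z^2 + 4*z + 1).
The roots of z^2 + 4*z + 1 are z = (-2 ± sqrt(2^2 - 1^2)), with sqrt(3) = sqrt(3); their product is 1, so only z₊ = -2 + sqrt(3) lies inside the unit circle (z₋ = -2 - sqrt(3) lies outside).
z₊ is a simple zero of q(z) = z^2 + 4*z + 1, so Res(1/q, z₊) = 1/q'(z₊) with q'(z) = 2*z + 4; and q'(z₊) = (z₊ - z₋) = 2*sqrt(3).
Therefore J = (2/i) · 2πi · 1/(2*sqrt(3)) = 2*pi/(sqrt(3)) = 2*sqrt(3)*pi/3

Final answer: 2*sqrt(3)*pi/3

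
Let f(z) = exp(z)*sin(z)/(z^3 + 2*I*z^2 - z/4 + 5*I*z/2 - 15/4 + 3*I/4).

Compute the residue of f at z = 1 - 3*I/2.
Write f(z) = P(z)/Q(z) with P(z) = exp(z)*sin(z) and Q(z) = z^3 + 2*I*z^2 - z/4 + 5*I*z/2 - 15/4 + 3*I/4.
The denominator factors as Q(z) = (z + 3*I/2)*(z - 1 + 3*I/2)*(z + 1 - I), so z = 1 - 3*I/2 is a simple zero of Q and P is analytic there; z = 1 - 3*I/2 is therefore a simple pole and
  Res(f, z₀) = P(z₀)/Q'(z₀).

Q'(z) = 3*z^2 + 4*I*z - 1/4 + 5*I/2, so Q'(1 - 3*I/2) = 2 - 5*I/2.
P(1 - 3*I/2) = exp(1 - 3*I/2)*sin(1 - 3*I/2).

Res(f, 1 - 3*I/2) = (exp(1 - 3*I/2)*sin(1 - 3*I/2))/(2 - 5*I/2) = (8/41 + 10*I/41)*exp(1 - 3*I/2)*sin(1 - 3*I/2)

Final answer: (8/41 + 10*I/41)*exp(1 - 3*I/2)*sin(1 - 3*I/2)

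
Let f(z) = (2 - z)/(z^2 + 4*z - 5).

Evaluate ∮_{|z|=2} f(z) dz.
By the residue theorem, ∮_C f(z) dz = 2πi · (sum of the residues of f at the poles inside |z| = 2).

The denominator factors as (z - 1)*(z + 5), so the singularities of f are simple poles at z = 1, z = -5.
  |1|² = 1 < 4 = 2², so this pole is inside the contour.
  |-5|² = 25 > 4 = 2², so this pole is outside the contour.

With P(z) = 2 - z and Q(z) = z^2 + 4*z - 5, each pole is simple, so Res(f, z₀) = P(z₀)/Q'(z₀) with Q'(z) = 2*z + 4.
  Res(f, 1) = P(1)/Q'(1) = (1)/(6) = 1/6

∮_C f(z) dz = 2πi · (1/6) = I*pi/3

Final answer: I*pi/3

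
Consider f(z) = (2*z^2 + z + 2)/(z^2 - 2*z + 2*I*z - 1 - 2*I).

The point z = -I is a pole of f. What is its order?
1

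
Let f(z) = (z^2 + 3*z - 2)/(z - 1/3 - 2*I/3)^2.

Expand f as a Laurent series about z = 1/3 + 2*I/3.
Put w = z - (1/3 + 2*I/3), i.e. z = w + 1/3 + 2*I/3. The denominator is w^2, so it suffices to rewrite the numerator in powers of w.

P(z) = z^2 + 3*z - 2
P(w + 1/3 + 2*I/3) = -4/3 + 22*I/9 + (11/3 + 4*I/3)*w + w^2

Dividing each term by w^2:
  f = (-4/3 + 22*I/9)/w^2 + (11/3 + 4*I/3)/w + 1

Substituting back w = z - 1/3 - 2*I/3:
  f(z) = (-4/3 + 22*I/9)/(z - 1/3 - 2*I/3)^2 + (11/3 + 4*I/3)/(z - 1/3 - 2*I/3) + 1

The series is finite because the numerator is a polynomial; the negative powers form the principal part, and the coefficient of 1/(z - 1/3 - 2*I/3) gives Res(f, 1/3 + 2*I/3) = 11/3 + 4*I/3.

Final answer: (-4/3 + 22*I/9)/(z - 1/3 - 2*I/3)^2 + (11/3 + 4*I/3)/(z - 1/3 - 2*I/3) + 1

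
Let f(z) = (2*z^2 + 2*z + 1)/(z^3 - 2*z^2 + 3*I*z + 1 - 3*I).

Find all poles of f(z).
The singularities of f are the zeros of the denominator. Factoring,
  z^3 - 2*z^2 + 3*I*z + 1 - 3*I = (z - 2 + I)*(z + 1 - I)*(z - 1)
so the candidates are z = 2 - I, z = -1 + I, z = 1.

Check the numerator P(z) = 2*z^2 + 2*z + 1 at each one:
  P(2 - I) = 11 - 10*I ≠ 0, so z = 2 - I is a (simple) pole.
  P(-1 + I) = -1 - 2*I ≠ 0, so z = -1 + I is a (simple) pole.
  P(1) = 5 ≠ 0, so z = 1 is a (simple) pole.

Poles of f: {-1 + I, 1, 2 - I}

Final answer: {-1 + I, 1, 2 - I}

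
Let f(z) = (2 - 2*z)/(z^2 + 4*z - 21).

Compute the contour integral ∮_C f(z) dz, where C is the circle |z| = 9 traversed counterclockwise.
By the residue theorem, ∮_C f(z) dz = 2πi · (sum of the residues of f at the poles inside |z| = 9).

The denominator factors as (z + 7)*(z - 3), so the singularities of f are simple poles at z = -7, z = 3.
  |-7|² = 49 < 81 = 9², so this pole is inside the contour.
  |3|² = 9 < 81 = 9², so this pole is inside the contour.

With P(z) = 2 - 2*z and Q(z) = z^2 + 4*z - 21, each pole is simple, so Res(f, z₀) = P(z₀)/Q'(z₀) with Q'(z) = 2*z + 4.
  Res(f, -7) = P(-7)/Q'(-7) = (16)/(-10) = -8/5
  Res(f, 3) = P(3)/Q'(3) = (-4)/(10) = -2/5

Sum of residues inside C: -2
∮_C f(z) dz = 2πi · (-2) = -4*I*pi

Final answer: -4*I*pi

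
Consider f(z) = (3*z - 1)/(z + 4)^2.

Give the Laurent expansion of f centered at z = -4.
Put w = z - (-4), i.e. z = w - 4. The denominator is w^2, so it suffices to rewrite the numerator in powers of w.

P(z) = 3*z - 1
P(w - 4) = -13 + 3*w

Dividing each term by w^2:
  f = -13/w^2 + 3/w

Substituting back w = z + 4:
  f(z) = -13/(z + 4)^2 + 3/(z + 4)

The series is finite because the numerator is a polynomial; the negative powers form the principal part, and the coefficient of 1/(z + 4) gives Res(f, -4) = 3.

Final answer: -13/(z + 4)^2 + 3/(z + 4)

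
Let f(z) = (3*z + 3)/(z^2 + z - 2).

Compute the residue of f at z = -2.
1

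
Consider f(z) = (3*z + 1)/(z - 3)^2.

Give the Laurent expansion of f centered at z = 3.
Put w = z - (3), i.e. z = w + 3. The denominator is w^2, so it suffices to rewrite the numerator in powers of w.

P(z) = 3*z + 1
P(w + 3) = 10 + 3*w

Dividing each term by w^2:
  f = 10/w^2 + 3/w

Substituting back w = z - 3:
  f(z) = 10/(z - 3)^2 + 3/(z - 3)

The series is finite because the numerator is a polynomial; the negative powers form the principal part, and the coefficient of 1/(z - 3) gives Res(f, 3) = 3.

Final answer: 10/(z - 3)^2 + 3/(z - 3)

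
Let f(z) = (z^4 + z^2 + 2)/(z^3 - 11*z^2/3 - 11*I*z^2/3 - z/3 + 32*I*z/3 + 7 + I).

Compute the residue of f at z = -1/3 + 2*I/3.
257/2535 - 1073*I/7605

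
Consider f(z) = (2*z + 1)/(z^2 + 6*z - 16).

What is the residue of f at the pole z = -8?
3/2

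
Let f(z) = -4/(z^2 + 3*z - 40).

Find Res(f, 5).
-4/13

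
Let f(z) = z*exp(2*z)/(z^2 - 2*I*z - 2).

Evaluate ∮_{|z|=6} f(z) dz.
By the residue theorem, ∮_C f(z) dz = 2πi · (sum of the residues of f at the poles inside |z| = 6).

The denominator factors as (z + 1 - I)*(z - 1 - I), so the singularities of f are simple poles at z = -1 + I, z = 1 + I.
  |-1 + I|² = 2 < 36 = 6², so this pole is inside the contour.
  |1 + I|² = 2 < 36 = 6², so this pole is inside the contour.

With P(z) = z*exp(2*z) and Q(z) = z^2 - 2*I*z - 2, each pole is simple, so Res(f, z₀) = P(z₀)/Q'(z₀) with Q'(z) = 2*z - 2*I.
  Res(f, -1 + I) = P(-1 + I)/Q'(-1 + I) = ((-1 + I)*exp(-2 + 2*I))/(-2) = (1/2 - I/2)*exp(-2 + 2*I)
  Res(f, 1 + I) = P(1 + I)/Q'(1 + I) = ((1 + I)*exp(2 + 2*I))/(2) = (1/2 + I/2)*exp(2 + 2*I)

Sum of residues inside C: (1/2 - I/2)*exp(-2 + 2*I) + (1/2 + I/2)*exp(2 + 2*I)
∮_C f(z) dz = 2πi · ((1/2 - I/2)*exp(-2 + 2*I) + (1/2 + I/2)*exp(2 + 2*I)) = pi*(-1 + I)*exp(2 + 2*I) + pi*(1 + I)*exp(-2 + 2*I)

Final answer: pi*(-1 + I)*exp(2 + 2*I) + pi*(1 + I)*exp(-2 + 2*I)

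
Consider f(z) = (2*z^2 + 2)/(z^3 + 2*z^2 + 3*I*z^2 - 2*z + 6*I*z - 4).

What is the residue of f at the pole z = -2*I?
Write f(z) = P(z)/Q(z) with P(z) = 2*z^2 + 2 and Q(z) = z^3 + 2*z^2 + 3*I*z^2 - 2*z + 6*I*z - 4.
The denominator factors as Q(z) = (z + 2*I)*(z + I)*(z + 2), so z = -2*I is a simple zero of Q and P is analytic there; z = -2*I is therefore a simple pole and
  Res(f, z₀) = P(z₀)/Q'(z₀).

Q'(z) = 3*z^2 + 4*z + 6*I*z - 2 + 6*I, so Q'(-2*I) = -2 - 2*I.
P(-2*I) = -6.

Res(f, -2*I) = (-6)/(-2 - 2*I) = 3/2 - 3*I/2

Final answer: 3/2 - 3*I/2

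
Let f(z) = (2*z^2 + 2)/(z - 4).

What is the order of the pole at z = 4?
1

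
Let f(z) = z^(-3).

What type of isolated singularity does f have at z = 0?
Write f(z) = g(z)/z^3 with g(z) = 1.
g is entire and g(0) = 1 ≠ 0, so no factor of (z) cancels: the Laurent expansion of f about z = 0 starts at the power -3, i.e. lim_{z→z₀} (z - z₀)^3 f(z) = 1 is finite and nonzero.
So z = 0 is a pole of order 3.

Final answer: pole of order 3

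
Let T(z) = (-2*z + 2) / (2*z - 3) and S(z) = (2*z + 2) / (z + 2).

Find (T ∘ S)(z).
(T ∘ S)(z) = T(S(z)) = ((-2)*S(z) + (2))/((2)*S(z) + (-3)). Multiply numerator and denominator by z + 2:
  numerator:   (-2)*(2*z + 2) + (2)*(z + 2) = -2*z
  denominator: (2)*(2*z + 2) + (-3)*(z + 2) = z - 2
(T ∘ S)(z) = -2*z/(z - 2)

Final answer: -2*z/(z - 2)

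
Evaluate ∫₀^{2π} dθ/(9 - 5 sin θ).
sqrt(14)*pi/14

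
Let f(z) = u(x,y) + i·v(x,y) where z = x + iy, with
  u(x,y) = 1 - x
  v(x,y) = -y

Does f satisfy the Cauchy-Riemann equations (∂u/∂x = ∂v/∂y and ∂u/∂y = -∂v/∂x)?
∂u/∂x = -1
∂v/∂y = -1
∂u/∂y = 0
∂v/∂x = 0
∂u/∂x = ∂v/∂y and ∂u/∂y = -∂v/∂x hold identically; f is analytic.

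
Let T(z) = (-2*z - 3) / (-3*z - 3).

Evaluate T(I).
Substitute z = I:
  numerator:   -2*(I) - 3 = -3 - 2*I
  denominator: -3*(I) - 3 = -3 - 3*I
T(I) = (-3 - 2*I)/(-3 - 3*I); multiplying numerator and denominator by the conjugate -3 + 3*I gives (15 - 3*I)/18 = 5/6 - I/6

Final answer: 5/6 - I/6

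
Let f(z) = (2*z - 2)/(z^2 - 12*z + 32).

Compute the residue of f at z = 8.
7/2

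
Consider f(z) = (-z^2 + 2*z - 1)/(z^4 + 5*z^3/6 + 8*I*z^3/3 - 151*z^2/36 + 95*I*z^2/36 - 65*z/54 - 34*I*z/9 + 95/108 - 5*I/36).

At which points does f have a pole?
The singularities of f are the zeros of the denominator. Factoring,
  z^4 + 5*z^3/6 + 8*I*z^3/3 - 151*z^2/36 + 95*I*z^2/36 - 65*z/54 - 34*I*z/9 + 95/108 - 5*I/36 = (z - 1/2 + 3*I/2)*(z + I/3)*(z - 2/3 + I/2)*(z + 2 + I/3)
so the candidates are z = 1/2 - 3*I/2, z = -I/3, z = 2/3 - I/2, z = -2 - I/3.

Check the numerator P(z) = -z^2 + 2*z - 1 at each one:
  P(1/2 - 3*I/2) = 2 - 3*I/2 ≠ 0, so z = 1/2 - 3*I/2 is a (simple) pole.
  P(-I/3) = -8/9 - 2*I/3 ≠ 0, so z = -I/3 is a (simple) pole.
  P(2/3 - I/2) = 5/36 - I/3 ≠ 0, so z = 2/3 - I/2 is a (simple) pole.
  P(-2 - I/3) = -80/9 - 2*I ≠ 0, so z = -2 - I/3 is a (simple) pole.

Poles of f: {-2 - I/3, -I/3, 1/2 - 3*I/2, 2/3 - I/2}

Final answer: {-2 - I/3, -I/3, 1/2 - 3*I/2, 2/3 - I/2}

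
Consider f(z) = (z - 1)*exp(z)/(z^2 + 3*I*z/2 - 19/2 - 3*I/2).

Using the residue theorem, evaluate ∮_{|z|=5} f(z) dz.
By the residue theorem, ∮_C f(z) dz = 2πi · (sum of the residues of f at the poles inside |z| = 5).

The denominator factors as (z - 3 + I/2)*(z + 3 + I), so the singularities of f are simple poles at z = 3 - I/2, z = -3 - I.
  |3 - I/2|² = 37/4 < 25 = 5², so this pole is inside the contour.
  |-3 - I|² = 10 < 25 = 5², so this pole is inside the contour.

With P(z) = (z - 1)*exp(z) and Q(z) = z^2 + 3*I*z/2 - 19/2 - 3*I/2, each pole is simple, so Res(f, z₀) = P(z₀)/Q'(z₀) with Q'(z) = 2*z + 3*I/2.
  Res(f, 3 - I/2) = P(3 - I/2)/Q'(3 - I/2) = ((2 - I/2)*exp(3 - I/2))/(6 + I/2) = (47/145 - 16*I/145)*exp(3 - I/2)
  Res(f, -3 - I) = P(-3 - I)/Q'(-3 - I) = ((-4 - I)*exp(-3 - I))/(-6 - I/2) = (98/145 + 16*I/145)*exp(-3 - I)

Sum of residues inside C: (47/145 - 16*I/145)*exp(3 - I/2) + (98/145 + 16*I/145)*exp(-3 - I)
∮_C f(z) dz = 2πi · ((47/145 - 16*I/145)*exp(3 - I/2) + (98/145 + 16*I/145)*exp(-3 - I)) = pi*(-32/145 + 196*I/145)*exp(-3 - I) + pi*(32/145 + 94*I/145)*exp(3 - I/2)

Final answer: pi*(-32/145 + 196*I/145)*exp(-3 - I) + pi*(32/145 + 94*I/145)*exp(3 - I/2)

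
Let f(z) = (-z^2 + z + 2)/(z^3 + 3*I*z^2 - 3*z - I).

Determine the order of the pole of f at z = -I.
Factor the denominator:
  z^3 + 3*I*z^2 - 3*z - I = (z + I)^3

The numerator P(z) = -z^2 + z + 2 has P(-I) = 3 - I ≠ 0, so no factor of (z + I) cancels.
Near z = -I we can therefore write f(z) = g(z)/(z + I)^3 with g analytic at -I and g(-I) ≠ 0 (g is just the numerator).

Hence z = -I is a pole of order 3.

Final answer: 3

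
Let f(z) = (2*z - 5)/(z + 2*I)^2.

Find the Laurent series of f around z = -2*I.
Put w = z - (-2*I), i.e. z = w - 2*I. The denominator is w^2, so it suffices to rewrite the numerator in powers of w.

P(z) = 2*z - 5
P(w - 2*I) = -5 - 4*I + 2*w

Dividing each term by w^2:
  f = (-5 - 4*I)/w^2 + 2/w

Substituting back w = z + 2*I:
  f(z) = (-5 - 4*I)/(z + 2*I)^2 + 2/(z + 2*I)

The series is finite because the numerator is a polynomial; the negative powers form the principal part, and the coefficient of 1/(z + 2*I) gives Res(f, -2*I) = 2.

Final answer: (-5 - 4*I)/(z + 2*I)^2 + 2/(z + 2*I)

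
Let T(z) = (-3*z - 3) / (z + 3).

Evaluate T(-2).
Substitute z = -2:
  numerator:   -3*(-2) - 3 = 3
  denominator: (-2) + 3 = 1
T(-2) = (3)/(1) = 3

Final answer: 3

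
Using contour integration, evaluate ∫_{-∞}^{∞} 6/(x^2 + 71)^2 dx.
Let f(z) = 6/(z^2 + 71)^2. The denominator has no real zeros and deg Q - deg P = 4 ≥ 2, so the integral of f over the upper semicircle |z| = R tends to 0 as R → ∞. Closing the contour in the upper half-plane,
  ∫_{-∞}^{∞} f(x) dx = 2πi · Σ Res(f, z_k)  over the poles with Im z_k > 0.

Zeros of the denominator: z^2 + 71 = 0 gives z = ±sqrt(71)*I.
Upper half-plane: z = sqrt(71)*I (a pole of order 2).

Write f(z) = g(z)/(z - sqrt(71)*I)^2 with g(z) = 6/(z + sqrt(71)*I)^2. For a double pole, Res(f, z₀) = g'(z₀):
  g'(z) = -12/(z + sqrt(71)*I)^3
  Res(f, sqrt(71)*I) = g'(sqrt(71)*I) = -3*sqrt(71)*I/10082

∫_{-∞}^{∞} f(x) dx = 2πi · (-3*sqrt(71)*I/10082) = 3*sqrt(71)*pi/5041

Final answer: 3*sqrt(71)*pi/5041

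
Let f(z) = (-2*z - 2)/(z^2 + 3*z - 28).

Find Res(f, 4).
-10/11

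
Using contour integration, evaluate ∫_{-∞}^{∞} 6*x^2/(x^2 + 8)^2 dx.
Let f(z) = 6*z^2/(z^2 + 8)^2. The denominator has no real zeros and deg Q - deg P = 2 ≥ 2, so the integral of f over the upper semicircle |z| = R tends to 0 as R → ∞. Closing the contour in the upper half-plane,
  ∫_{-∞}^{∞} f(x) dx = 2πi · Σ Res(f, z_k)  over the poles with Im z_k > 0.

Zeros of the denominator: z^2 + 8 = 0 gives z = ±2*sqrt(2)*I.
Upper half-plane: z = 2*sqrt(2)*I (a pole of order 2).

Write f(z) = g(z)/(z - 2*sqrt(2)*I)^2 with g(z) = 6*z^2/(z + 2*sqrt(2)*I)^2. For a double pole, Res(f, z₀) = g'(z₀):
  g'(z) = 24*sqrt(2)*I*z/(z + 2*sqrt(2)*I)^3
  Res(f, 2*sqrt(2)*I) = g'(2*sqrt(2)*I) = -3*sqrt(2)*I/8

∫_{-∞}^{∞} f(x) dx = 2πi · (-3*sqrt(2)*I/8) = 3*sqrt(2)*pi/4

Final answer: 3*sqrt(2)*pi/4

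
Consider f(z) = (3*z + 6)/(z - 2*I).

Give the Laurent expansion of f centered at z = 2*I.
(6 + 6*I)/(z - 2*I) + 3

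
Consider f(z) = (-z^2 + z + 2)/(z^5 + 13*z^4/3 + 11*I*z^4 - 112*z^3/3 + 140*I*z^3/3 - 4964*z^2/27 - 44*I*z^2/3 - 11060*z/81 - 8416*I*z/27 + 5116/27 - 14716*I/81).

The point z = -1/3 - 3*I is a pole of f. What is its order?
4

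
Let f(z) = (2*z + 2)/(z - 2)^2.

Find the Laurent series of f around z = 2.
Put w = z - (2), i.e. z = w + 2. The denominator is w^2, so it suffices to rewrite the numerator in powers of w.

P(z) = 2*z + 2
P(w + 2) = 6 + 2*w

Dividing each term by w^2:
  f = 6/w^2 + 2/w

Substituting back w = z - 2:
  f(z) = 6/(z - 2)^2 + 2/(z - 2)

The series is finite because the numerator is a polynomial; the negative powers form the principal part, and the coefficient of 1/(z - 2) gives Res(f, 2) = 2.

Final answer: 6/(z - 2)^2 + 2/(z - 2)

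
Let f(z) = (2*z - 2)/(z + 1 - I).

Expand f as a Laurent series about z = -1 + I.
(-4 + 2*I)/(z + 1 - I) + 2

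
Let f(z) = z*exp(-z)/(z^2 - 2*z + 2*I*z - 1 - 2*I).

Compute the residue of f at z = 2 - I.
Write f(z) = P(z)/Q(z) with P(z) = z*exp(-z) and Q(z) = z^2 - 2*z + 2*I*z - 1 - 2*I.
The denominator factors as Q(z) = (z - 2 + I)*(z + I), so z = 2 - I is a simple zero of Q and P is analytic there; z = 2 - I is therefore a simple pole and
  Res(f, z₀) = P(z₀)/Q'(z₀).

Q'(z) = 2*z - 2 + 2*I, so Q'(2 - I) = 2.
P(2 - I) = (2 - I)*exp(-2 + I).

Res(f, 2 - I) = ((2 - I)*exp(-2 + I))/(2) = (1 - I/2)*exp(-2 + I)

Final answer: (1 - I/2)*exp(-2 + I)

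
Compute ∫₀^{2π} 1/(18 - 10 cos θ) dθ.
sqrt(14)*pi/28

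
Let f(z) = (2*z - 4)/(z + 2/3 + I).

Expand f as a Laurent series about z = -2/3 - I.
(-16/3 - 2*I)/(z + 2/3 + I) + 2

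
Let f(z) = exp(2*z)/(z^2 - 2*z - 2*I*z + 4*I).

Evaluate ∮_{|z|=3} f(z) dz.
By the residue theorem, ∮_C f(z) dz = 2πi · (sum of the residues of f at the poles inside |z| = 3).

The denominator factors as (z - 2*I)*(z - 2), so the singularities of f are simple poles at z = 2*I, z = 2.
  |2*I|² = 4 < 9 = 3², so this pole is inside the contour.
  |2|² = 4 < 9 = 3², so this pole is inside the contour.

With P(z) = exp(2*z) and Q(z) = z^2 - 2*z - 2*I*z + 4*I, each pole is simple, so Res(f, z₀) = P(z₀)/Q'(z₀) with Q'(z) = 2*z - 2 - 2*I.
  Res(f, 2*I) = P(2*I)/Q'(2*I) = (exp(4*I))/(-2 + 2*I) = (-1/4 - I/4)*exp(4*I)
  Res(f, 2) = P(2)/Q'(2) = (exp(4))/(2 - 2*I) = (1/4 + I/4)*exp(4)

Sum of residues inside C: (-1/4 - I/4)*exp(4*I) + (1/4 + I/4)*exp(4)
∮_C f(z) dz = 2πi · ((-1/4 - I/4)*exp(4*I) + (1/4 + I/4)*exp(4)) = pi*(1/2 - I/2)*exp(4*I) + pi*(-1/2 + I/2)*exp(4)

Final answer: pi*(1/2 - I/2)*exp(4*I) + pi*(-1/2 + I/2)*exp(4)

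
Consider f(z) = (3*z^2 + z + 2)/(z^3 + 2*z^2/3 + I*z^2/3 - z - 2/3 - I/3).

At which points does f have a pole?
{-1, -2/3 - I/3, 1}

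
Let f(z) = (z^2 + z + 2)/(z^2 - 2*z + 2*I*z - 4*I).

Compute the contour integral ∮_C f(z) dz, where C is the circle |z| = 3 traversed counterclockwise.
By the residue theorem, ∮_C f(z) dz = 2πi · (sum of the residues of f at the poles inside |z| = 3).

The denominator factors as (z - 2)*(z + 2*I), so the singularities of f are simple poles at z = 2, z = -2*I.
  |2|² = 4 < 9 = 3², so this pole is inside the contour.
  |-2*I|² = 4 < 9 = 3², so this pole is inside the contour.

With P(z) = z^2 + z + 2 and Q(z) = z^2 - 2*z + 2*I*z - 4*I, each pole is simple, so Res(f, z₀) = P(z₀)/Q'(z₀) with Q'(z) = 2*z - 2 + 2*I.
  Res(f, 2) = P(2)/Q'(2) = (8)/(2 + 2*I) = 2 - 2*I
  Res(f, -2*I) = P(-2*I)/Q'(-2*I) = (-2 - 2*I)/(-2 - 2*I) = 1

Sum of residues inside C: 3 - 2*I
∮_C f(z) dz = 2πi · (3 - 2*I) = pi*(4 + 6*I)

Final answer: pi*(4 + 6*I)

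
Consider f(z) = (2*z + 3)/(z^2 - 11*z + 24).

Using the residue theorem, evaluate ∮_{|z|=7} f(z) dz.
By the residue theorem, ∮_C f(z) dz = 2πi · (sum of the residues of f at the poles inside |z| = 7).

The denominator factors as (z - 8)*(z - 3), so the singularities of f are simple poles at z = 8, z = 3.
  |8|² = 64 > 49 = 7², so this pole is outside the contour.
  |3|² = 9 < 49 = 7², so this pole is inside the contour.

With P(z) = 2*z + 3 and Q(z) = z^2 - 11*z + 24, each pole is simple, so Res(f, z₀) = P(z₀)/Q'(z₀) with Q'(z) = 2*z - 11.
  Res(f, 3) = P(3)/Q'(3) = (9)/(-5) = -9/5

∮_C f(z) dz = 2πi · (-9/5) = -18*I*pi/5

Final answer: -18*I*pi/5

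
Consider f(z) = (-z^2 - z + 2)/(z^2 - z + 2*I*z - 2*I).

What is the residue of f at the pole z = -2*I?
Write f(z) = P(z)/Q(z) with P(z) = -z^2 - z + 2 and Q(z) = z^2 - z + 2*I*z - 2*I.
The denominator factors as Q(z) = (z - 1)*(z + 2*I), so z = -2*I is a simple zero of Q and P is analytic there; z = -2*I is therefore a simple pole and
  Res(f, z₀) = P(z₀)/Q'(z₀).

Q'(z) = 2*z - 1 + 2*I, so Q'(-2*I) = -1 - 2*I.
P(-2*I) = 6 + 2*I.

Res(f, -2*I) = (6 + 2*I)/(-1 - 2*I) = -2 + 2*I

Final answer: -2 + 2*I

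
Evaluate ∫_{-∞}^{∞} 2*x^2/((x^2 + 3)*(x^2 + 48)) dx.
Let f(z) = 2*z^2/((z^2 + 3)*(z^2 + 48)). The denominator has no real zeros and deg Q - deg P = 2 ≥ 2, so the integral of f over the upper semicircle |z| = R tends to 0 as R → ∞. Closing the contour in the upper half-plane,
  ∫_{-∞}^{∞} f(x) dx = 2πi · Σ Res(f, z_k)  over the poles with Im z_k > 0.

Zeros of the denominator: z^2 + 3 = 0 gives z = ±sqrt(3)*I; z^2 + 48 = 0 gives z = ±4*sqrt(3)*I.
Upper half-plane: z = sqrt(3)*I, z = 4*sqrt(3)*I (simple).

Each pole is a simple zero of Q(z) = z^4 + 51*z^2 + 144, so Res(f, z₀) = P(z₀)/Q'(z₀) with P(z) = 2*z^2, Q'(z) = 4*z^3 + 102*z:
  Res(f, sqrt(3)*I) = (-6)/(90*sqrt(3)*I) = sqrt(3)*I/45
  Res(f, 4*sqrt(3)*I) = (-96)/(-360*sqrt(3)*I) = -4*sqrt(3)*I/45

Sum of residues: -sqrt(3)*I/15
∫_{-∞}^{∞} f(x) dx = 2πi · (-sqrt(3)*I/15) = 2*sqrt(3)*pi/15

Final answer: 2*sqrt(3)*pi/15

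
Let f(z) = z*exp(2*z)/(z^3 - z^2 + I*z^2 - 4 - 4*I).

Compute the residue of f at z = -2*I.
Write f(z) = P(z)/Q(z) with P(z) = z*exp(2*z) and Q(z) = z^3 - z^2 + I*z^2 - 4 - 4*I.
The denominator factors as Q(z) = (z + 2*I)*(z - 2)*(z + 1 - I), so z = -2*I is a simple zero of Q and P is analytic there; z = -2*I is therefore a simple pole and
  Res(f, z₀) = P(z₀)/Q'(z₀).

Q'(z) = 3*z^2 - 2*z + 2*I*z, so Q'(-2*I) = -8 + 4*I.
P(-2*I) = -2*I*exp(-4*I).

Res(f, -2*I) = (-2*I*exp(-4*I))/(-8 + 4*I) = (-1/10 + I/5)*exp(-4*I)

Final answer: (-1/10 + I/5)*exp(-4*I)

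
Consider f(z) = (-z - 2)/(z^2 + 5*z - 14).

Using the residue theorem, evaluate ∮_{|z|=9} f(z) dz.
By the residue theorem, ∮_C f(z) dz = 2πi · (sum of the residues of f at the poles inside |z| = 9).

The denominator factors as (z - 2)*(z + 7), so the singularities of f are simple poles at z = 2, z = -7.
  |2|² = 4 < 81 = 9², so this pole is inside the contour.
  |-7|² = 49 < 81 = 9², so this pole is inside the contour.

With P(z) = -z - 2 and Q(z) = z^2 + 5*z - 14, each pole is simple, so Res(f, z₀) = P(z₀)/Q'(z₀) with Q'(z) = 2*z + 5.
  Res(f, 2) = P(2)/Q'(2) = (-4)/(9) = -4/9
  Res(f, -7) = P(-7)/Q'(-7) = (5)/(-9) = -5/9

Sum of residues inside C: -1
∮_C f(z) dz = 2πi · (-1) = -2*I*pi

Final answer: -2*I*pi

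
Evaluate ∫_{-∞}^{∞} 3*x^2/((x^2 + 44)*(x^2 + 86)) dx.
Let f(z) = 3*z^2/((z^2 + 44)*(z^2 + 86)). The denominator has no real zeros and deg Q - deg P = 2 ≥ 2, so the integral of f over the upper semicircle |z| = R tends to 0 as R → ∞. Closing the contour in the upper half-plane,
  ∫_{-∞}^{∞} f(x) dx = 2πi · Σ Res(f, z_k)  over the poles with Im z_k > 0.

Zeros of the denominator: z^2 + 44 = 0 gives z = ±2*sqrt(11)*I; z^2 + 86 = 0 gives z = ±sqrt(86)*I.
Upper half-plane: z = 2*sqrt(11)*I, z = sqrt(86)*I (simple).

Each pole is a simple zero of Q(z) = z^4 + 130*z^2 + 3784, so Res(f, z₀) = P(z₀)/Q'(z₀) with P(z) = 3*z^2, Q'(z) = 4*z^3 + 260*z:
  Res(f, 2*sqrt(11)*I) = (-132)/(168*sqrt(11)*I) = sqrt(11)*I/14
  Res(f, sqrt(86)*I) = (-258)/(-84*sqrt(86)*I) = -sqrt(86)*I/28

Sum of residues: I*(-sqrt(86) + 2*sqrt(11))/28
∫_{-∞}^{∞} f(x) dx = 2πi · (I*(-sqrt(86) + 2*sqrt(11))/28) = pi*(-2*sqrt(11) + sqrt(86))/14

Final answer: pi*(-2*sqrt(11) + sqrt(86))/14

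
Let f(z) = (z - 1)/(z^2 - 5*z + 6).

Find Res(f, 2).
Write f(z) = P(z)/Q(z) with P(z) = z - 1 and Q(z) = z^2 - 5*z + 6.
The denominator factors as Q(z) = (z - 3)*(z - 2), so z = 2 is a simple zero of Q and P is analytic there; z = 2 is therefore a simple pole and
  Res(f, z₀) = P(z₀)/Q'(z₀).

Q'(z) = 2*z - 5, so Q'(2) = -1.
P(2) = 1.

Res(f, 2) = (1)/(-1) = -1

Final answer: -1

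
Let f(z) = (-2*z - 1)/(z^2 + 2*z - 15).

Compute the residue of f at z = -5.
-9/8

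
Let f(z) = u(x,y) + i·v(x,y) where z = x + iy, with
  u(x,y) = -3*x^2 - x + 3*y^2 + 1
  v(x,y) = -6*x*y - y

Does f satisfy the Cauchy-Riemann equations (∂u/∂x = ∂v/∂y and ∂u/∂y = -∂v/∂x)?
∂u/∂x = -6*x - 1
∂v/∂y = -6*x - 1
∂u/∂y = 6*y
∂v/∂x = -6*y
∂u/∂x = ∂v/∂y and ∂u/∂y = -∂v/∂x hold identically; f is analytic.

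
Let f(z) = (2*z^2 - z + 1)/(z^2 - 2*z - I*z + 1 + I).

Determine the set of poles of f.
{1, 1 + I}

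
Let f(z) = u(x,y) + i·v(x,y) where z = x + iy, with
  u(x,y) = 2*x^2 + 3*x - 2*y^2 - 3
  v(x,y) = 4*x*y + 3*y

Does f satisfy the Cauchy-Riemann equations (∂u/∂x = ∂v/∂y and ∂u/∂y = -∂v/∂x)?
∂u/∂x = 4*x + 3
∂v/∂y = 4*x + 3
∂u/∂y = -4*y
∂v/∂x = 4*y
∂u/∂x = ∂v/∂y and ∂u/∂y = -∂v/∂x hold identically; f is analytic.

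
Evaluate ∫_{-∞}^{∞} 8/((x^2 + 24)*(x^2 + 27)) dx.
Let f(z) = 8/((z^2 + 24)*(z^2 + 27)). The denominator has no real zeros and deg Q - deg P = 4 ≥ 2, so the integral of f over the upper semicircle |z| = R tends to 0 as R → ∞. Closing the contour in the upper half-plane,
  ∫_{-∞}^{∞} f(x) dx = 2πi · Σ Res(f, z_k)  over the poles with Im z_k > 0.

Zeros of the denominator: z^2 + 27 = 0 gives z = ±3*sqrt(3)*I; z^2 + 24 = 0 gives z = ±2*sqrt(6)*I.
Upper half-plane: z = 3*sqrt(3)*I, z = 2*sqrt(6)*I (simple).

Each pole is a simple zero of Q(z) = z^4 + 51*z^2 + 648, so Res(f, z₀) = P(z₀)/Q'(z₀) with P(z) = 8, Q'(z) = 4*z^3 + 102*z:
  Res(f, 3*sqrt(3)*I) = (8)/(-18*sqrt(3)*I) = 4*sqrt(3)*I/27
  Res(f, 2*sqrt(6)*I) = (8)/(12*sqrt(6)*I) = -sqrt(6)*I/9

Sum of residues: I*(-3*sqrt(6) + 4*sqrt(3))/27
∫_{-∞}^{∞} f(x) dx = 2πi · (I*(-3*sqrt(6) + 4*sqrt(3))/27) = 2*pi*(-4*sqrt(3) + 3*sqrt(6))/27

Final answer: 2*pi*(-4*sqrt(3) + 3*sqrt(6))/27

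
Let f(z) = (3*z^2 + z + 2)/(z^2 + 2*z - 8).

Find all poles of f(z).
The singularities of f are the zeros of the denominator. Factoring,
  z^2 + 2*z - 8 = (z + 4)*(z - 2)
so the candidates are z = -4, z = 2.

Check the numerator P(z) = 3*z^2 + z + 2 at each one:
  P(-4) = 46 ≠ 0, so z = -4 is a (simple) pole.
  P(2) = 16 ≠ 0, so z = 2 is a (simple) pole.

Poles of f: {-4, 2}

Final answer: {-4, 2}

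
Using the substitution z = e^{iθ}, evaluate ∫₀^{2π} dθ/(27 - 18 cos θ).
Call the integral J. The integrand is 2π-periodic and we integrate over a full period, so shifting θ does not change the value (θ → θ + π flips the sign of the trig term). Hence
  J = ∫₀^{2π} dθ/(27 + 18 cos θ).
Put z = e^{iθ}: then cos θ = (z + 1/z)/2, dθ = dz/(iz), and z runs once counterclockwise around |z| = 1:
  J = ∮_{|z|=1} 1/(27 + 18*(z + 1/z)/2) · dz/(iz) = (2/i) ∮_{|z|=1} dz/(18*z^2 + 54*z + 18).
The roots of 18*z^2 + 54*z + 18 are z = (-27 ± sqrt(27^2 - 18^2))/18, with sqrt(405) = 9*sqrt(5); their product is 1, so only z₊ = -3/2 + sqrt(5)/2 lies inside the unit circle (z₋ = -3/2 - sqrt(5)/2 lies outside).
z₊ is a simple zero of q(z) = 18*z^2 + 54*z + 18, so Res(1/q, z₊) = 1/q'(z₊) with q'(z) = 36*z + 54; and q'(z₊) = 18*(z₊ - z₋) = 18*sqrt(5).
Therefore J = (2/i) · 2πi · 1/(18*sqrt(5)) = 2*pi/(9*sqrt(5)) = 2*sqrt(5)*pi/45

Final answer: 2*sqrt(5)*pi/45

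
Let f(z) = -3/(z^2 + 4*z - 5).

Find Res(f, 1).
-1/2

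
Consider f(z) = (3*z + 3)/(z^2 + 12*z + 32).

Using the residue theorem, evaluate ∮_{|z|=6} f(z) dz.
By the residue theorem, ∮_C f(z) dz = 2πi · (sum of the residues of f at the poles inside |z| = 6).

The denominator factors as (z + 4)*(z + 8), so the singularities of f are simple poles at z = -4, z = -8.
  |-4|² = 16 < 36 = 6², so this pole is inside the contour.
  |-8|² = 64 > 36 = 6², so this pole is outside the contour.

With P(z) = 3*z + 3 and Q(z) = z^2 + 12*z + 32, each pole is simple, so Res(f, z₀) = P(z₀)/Q'(z₀) with Q'(z) = 2*z + 12.
  Res(f, -4) = P(-4)/Q'(-4) = (-9)/(4) = -9/4

∮_C f(z) dz = 2πi · (-9/4) = -9*I*pi/2

Final answer: -9*I*pi/2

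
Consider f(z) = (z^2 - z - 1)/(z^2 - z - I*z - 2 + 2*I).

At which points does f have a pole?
The singularities of f are the zeros of the denominator. Factoring,
  z^2 - z - I*z - 2 + 2*I = (z + 1 - I)*(z - 2)
so the candidates are z = -1 + I, z = 2.

Check the numerator P(z) = z^2 - z - 1 at each one:
  P(-1 + I) = -3*I ≠ 0, so z = -1 + I is a (simple) pole.
  P(2) = 1 ≠ 0, so z = 2 is a (simple) pole.

Poles of f: {-1 + I, 2}

Final answer: {-1 + I, 2}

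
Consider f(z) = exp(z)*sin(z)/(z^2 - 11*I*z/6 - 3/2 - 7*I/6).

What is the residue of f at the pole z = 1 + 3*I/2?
Write f(z) = P(z)/Q(z) with P(z) = exp(z)*sin(z) and Q(z) = z^2 - 11*I*z/6 - 3/2 - 7*I/6.
The denominator factors as Q(z) = (z - 1 - 3*I/2)*(z + 1 - I/3), so z = 1 + 3*I/2 is a simple zero of Q and P is analytic there; z = 1 + 3*I/2 is therefore a simple pole and
  Res(f, z₀) = P(z₀)/Q'(z₀).

Q'(z) = 2*z - 11*I/6, so Q'(1 + 3*I/2) = 2 + 7*I/6.
P(1 + 3*I/2) = exp(1 + 3*I/2)*sin(1 + 3*I/2).

Res(f, 1 + 3*I/2) = (exp(1 + 3*I/2)*sin(1 + 3*I/2))/(2 + 7*I/6) = (72/193 - 42*I/193)*exp(1 + 3*I/2)*sin(1 + 3*I/2)

Final answer: (72/193 - 42*I/193)*exp(1 + 3*I/2)*sin(1 + 3*I/2)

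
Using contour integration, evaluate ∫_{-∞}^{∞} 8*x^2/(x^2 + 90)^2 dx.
Let f(z) = 8*z^2/(z^2 + 90)^2. The denominator has no real zeros and deg Q - deg P = 2 ≥ 2, so the integral of f over the upper semicircle |z| = R tends to 0 as R → ∞. Closing the contour in the upper half-plane,
  ∫_{-∞}^{∞} f(x) dx = 2πi · Σ Res(f, z_k)  over the poles with Im z_k > 0.

Zeros of the denominator: z^2 + 90 = 0 gives z = ±3*sqrt(10)*I.
Upper half-plane: z = 3*sqrt(10)*I (a pole of order 2).

Write f(z) = g(z)/(z - 3*sqrt(10)*I)^2 with g(z) = 8*z^2/(z + 3*sqrt(10)*I)^2. For a double pole, Res(f, z₀) = g'(z₀):
  g'(z) = 48*sqrt(10)*I*z/(z + 3*sqrt(10)*I)^3
  Res(f, 3*sqrt(10)*I) = g'(3*sqrt(10)*I) = -sqrt(10)*I/15

∫_{-∞}^{∞} f(x) dx = 2πi · (-sqrt(10)*I/15) = 2*sqrt(10)*pi/15

Final answer: 2*sqrt(10)*pi/15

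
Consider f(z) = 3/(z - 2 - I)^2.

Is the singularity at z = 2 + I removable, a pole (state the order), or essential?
Write f(z) = g(z)/(z - 2 - I)^2 with g(z) = 3.
g is entire and g(2 + I) = 3 ≠ 0, so no factor of (z - 2 - I) cancels: the Laurent expansion of f about z = 2 + I starts at the power -2, i.e. lim_{z→z₀} (z - z₀)^2 f(z) = 3 is finite and nonzero.
So z = 2 + I is a pole of order 2.

Final answer: pole of order 2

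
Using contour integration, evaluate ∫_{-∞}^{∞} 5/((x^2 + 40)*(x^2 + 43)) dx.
pi*(-20*sqrt(43) + 43*sqrt(10))/516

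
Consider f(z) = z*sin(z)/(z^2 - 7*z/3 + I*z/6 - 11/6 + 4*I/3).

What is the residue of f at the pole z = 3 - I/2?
(411/509 + 24*I/509)*sin(3 - I/2)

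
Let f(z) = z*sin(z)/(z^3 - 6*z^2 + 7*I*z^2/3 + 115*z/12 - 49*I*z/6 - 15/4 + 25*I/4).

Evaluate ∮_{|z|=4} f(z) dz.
By the residue theorem, ∮_C f(z) dz = 2πi · (sum of the residues of f at the poles inside |z| = 4).

The denominator factors as (z - 2 + I/2)*(z - 1 + I/3)*(z - 3 + 3*I/2), so the singularities of f are simple poles at z = 2 - I/2, z = 1 - I/3, z = 3 - 3*I/2.
  |2 - I/2|² = 17/4 < 16 = 4², so this pole is inside the contour.
  |1 - I/3|² = 10/9 < 16 = 4², so this pole is inside the contour.
  |3 - 3*I/2|² = 45/4 < 16 = 4², so this pole is inside the contour.

With P(z) = z*sin(z) and Q(z) = z^3 - 6*z^2 + 7*I*z^2/3 + 115*z/12 - 49*I*z/6 - 15/4 + 25*I/4, each pole is simple, so Res(f, z₀) = P(z₀)/Q'(z₀) with Q'(z) = 3*z^2 - 12*z + 14*I*z/3 + 115/12 - 49*I/6.
  Res(f, 2 - I/2) = P(2 - I/2)/Q'(2 - I/2) = ((2 - I/2)*sin(2 - I/2))/(-5/6 + 7*I/6) = (-81/74 - 69*I/74)*sin(2 - I/2)
  Res(f, 1 - I/3) = P(1 - I/3)/Q'(1 - I/3) = ((1 - I/3)*sin(1 - I/3))/(65/36 - 3*I/2) = (2988/7141 + 1164*I/7141)*sin(1 - I/3)
  Res(f, 3 - 3*I/2) = P(3 - 3*I/2)/Q'(3 - 3*I/2) = ((3 - 3*I/2)*sin(3 - 3*I/2))/(5/6 - 19*I/6) = (261/386 + 297*I/386)*sin(3 - 3*I/2)

Sum of residues inside C: (-81/74 - 69*I/74)*sin(2 - I/2) + (2988/7141 + 1164*I/7141)*sin(1 - I/3) + (261/386 + 297*I/386)*sin(3 - 3*I/2)
∮_C f(z) dz = 2πi · ((-81/74 - 69*I/74)*sin(2 - I/2) + (2988/7141 + 1164*I/7141)*sin(1 - I/3) + (261/386 + 297*I/386)*sin(3 - 3*I/2)) = pi*(-297/193 + 261*I/193)*sin(3 - 3*I/2) + pi*(69/37 - 81*I/37)*sin(2 - I/2) + pi*(-2328/7141 + 5976*I/7141)*sin(1 - I/3)

Final answer: pi*(-297/193 + 261*I/193)*sin(3 - 3*I/2) + pi*(69/37 - 81*I/37)*sin(2 - I/2) + pi*(-2328/7141 + 5976*I/7141)*sin(1 - I/3)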